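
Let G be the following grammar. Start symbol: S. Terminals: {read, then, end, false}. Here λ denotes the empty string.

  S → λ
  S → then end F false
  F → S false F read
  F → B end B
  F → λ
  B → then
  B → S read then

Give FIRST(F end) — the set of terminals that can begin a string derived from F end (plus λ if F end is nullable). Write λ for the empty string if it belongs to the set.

FIRST(S) = {λ, then}
FIRST(B) = {read, then}  (via S read then)
FIRST(F) = {λ, false, read, then}  (via S false F read, B end B)
FIRST(F end): take FIRST of each symbol in turn, carrying on past any symbol whose FIRST contains λ; result {end, false, read, then}.

{end, false, read, then}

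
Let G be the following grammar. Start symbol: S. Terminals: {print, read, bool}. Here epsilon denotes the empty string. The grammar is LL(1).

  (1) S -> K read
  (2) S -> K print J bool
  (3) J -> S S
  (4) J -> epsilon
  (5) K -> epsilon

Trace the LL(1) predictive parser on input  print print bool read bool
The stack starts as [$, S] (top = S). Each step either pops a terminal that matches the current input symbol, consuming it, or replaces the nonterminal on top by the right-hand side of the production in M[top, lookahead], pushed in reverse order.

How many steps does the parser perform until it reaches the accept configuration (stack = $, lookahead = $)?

13

      Stack                    Input                         Action
   1  $ S                      print print bool read bool $  expand S -> K print J bool
   2  $ bool J print K         print print bool read bool $  expand K -> epsilon
   3  $ bool J print           print print bool read bool $  match print
   4  $ bool J                 print bool read bool $        expand J -> S S
   5  $ bool S S               print bool read bool $        expand S -> K print J bool
   6  $ bool S bool J print K  print bool read bool $        expand K -> epsilon
   7  $ bool S bool J print    print bool read bool $        match print
   8  $ bool S bool J          bool read bool $              expand J -> epsilon
   9  $ bool S bool            bool read bool $              match bool
  10  $ bool S                 read bool $                   expand S -> K read
  11  $ bool read K            read bool $                   expand K -> epsilon
  12  $ bool read              read bool $                   match read
  13  $ bool                   bool $                        match bool
Accept reached after 13 steps.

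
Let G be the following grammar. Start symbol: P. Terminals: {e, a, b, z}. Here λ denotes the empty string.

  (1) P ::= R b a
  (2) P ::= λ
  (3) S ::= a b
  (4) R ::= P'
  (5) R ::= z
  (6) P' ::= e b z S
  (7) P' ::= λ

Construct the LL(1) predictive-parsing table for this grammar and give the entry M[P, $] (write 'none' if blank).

P ::= λ

FIRST(S): from S::=a b we get {a}. So FIRST(S) = {a}.
FIRST(P'): from P'::=e b z S we get {e}; from P'::=λ we get {λ}. So FIRST(P') = {λ, e}.
FIRST(R): from R::=P' we get {λ, e}; from R::=z we get {z}. So FIRST(R) = {λ, e, z}.
FIRST(P): from P::=R b a we get {b, e, z}; from P::=λ we get {λ}. So FIRST(P) = {λ, b, e, z}.
FOLLOW(P) includes $ since P is the start symbol.
FOLLOW(P): P appears on no right-hand side. Thus FOLLOW(P) = {$}.
For P ::= R b a: FIRST(R b a) = {b, e, z}, so it goes in M[P, t] for t ∈ {b, e, z}.
For P ::= λ: FIRST(λ) = {λ}, so it goes in M[P, t] for t ∈ {}; since λ ∈ FIRST, also for every t ∈ FOLLOW(P) = {$}.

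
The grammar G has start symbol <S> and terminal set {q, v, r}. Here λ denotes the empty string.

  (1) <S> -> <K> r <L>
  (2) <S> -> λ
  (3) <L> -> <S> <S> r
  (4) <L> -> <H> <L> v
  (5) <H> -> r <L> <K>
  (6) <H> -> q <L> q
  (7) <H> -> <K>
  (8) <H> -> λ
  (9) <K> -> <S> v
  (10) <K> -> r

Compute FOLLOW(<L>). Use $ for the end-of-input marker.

FIRST(<S>): from <S>-><K> r <L> we get {r, v}; from <S>->λ we get {λ}. So FIRST(<S>) = {λ, r, v}.
FIRST(<K>): from <K>-><S> v we get {r, v}; from <K>->r we get {r}. So FIRST(<K>) = {r, v}.
FIRST(<H>): from <H>->r <L> <K> we get {r}; from <H>->q <L> q we get {q}; from <H>-><K> we get {r, v}; from <H>->λ we get {λ}. So FIRST(<H>) = {λ, q, r, v}.
FIRST(<L>): from <L>-><S> <S> r we get {r, v}; from <L>-><H> <L> v we get {q, r, v}. So FIRST(<L>) = {q, r, v}.
FOLLOW(<S>) includes $ since <S> is the start symbol.
FOLLOW(<S>): in <L>-><S> <S> r (occurrence 1), <S> is followed by <S> r with FIRST {r, v}; in <L>-><S> <S> r (occurrence 2), <S> is followed by r with FIRST {r}; in <K>-><S> v, <S> is followed by v with FIRST {v}. Thus FOLLOW(<S>) = {$, r, v}.
FOLLOW(<L>): in <S>-><K> r <L>, the suffix after <L> is empty, so FOLLOW(<L>) ⊇ FOLLOW(<S>) = {$, r, v}; in <L>-><H> <L> v, <L> is followed by v with FIRST {v}; in <H>->r <L> <K>, <L> is followed by <K> with FIRST {r, v}; in <H>->q <L> q, <L> is followed by q with FIRST {q}. Thus FOLLOW(<L>) = {$, q, r, v}.
FOLLOW(<H>): in <L>-><H> <L> v, <H> is followed by <L> v with FIRST {q, r, v}. Thus FOLLOW(<H>) = {q, r, v}.
FOLLOW(<K>): in <S>-><K> r <L>, <K> is followed by r <L> with FIRST {r}; in <H>->r <L> <K>, the suffix after <K> is empty, so FOLLOW(<K>) ⊇ FOLLOW(<H>) = {q, r, v}; in <H>-><K>, the suffix after <K> is empty, so FOLLOW(<K>) ⊇ FOLLOW(<H>) = {q, r, v}. Thus FOLLOW(<K>) = {q, r, v}.

{$, q, r, v}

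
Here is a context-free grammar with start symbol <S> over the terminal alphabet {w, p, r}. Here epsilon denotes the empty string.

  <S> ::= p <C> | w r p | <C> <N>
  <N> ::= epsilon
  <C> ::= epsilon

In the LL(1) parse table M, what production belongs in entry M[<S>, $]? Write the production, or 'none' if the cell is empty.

FIRST(<N>) = {epsilon}
FIRST(<C>) = {epsilon}
FIRST(<S>) = {epsilon, p, w}  (via <C> <N>)
FOLLOW(<S>) includes $ since <S> is the start symbol.
FOLLOW(<S>): <S> appears on no right-hand side. Thus FOLLOW(<S>) = {$}.
For <S> ::= p <C>: FIRST(p <C>) = {p}, so it goes in M[<S>, t] for t ∈ {p}.
For <S> ::= w r p: FIRST(w r p) = {w}, so it goes in M[<S>, t] for t ∈ {w}.
For <S> ::= <C> <N>: FIRST(<C> <N>) = {epsilon}, so it goes in M[<S>, t] for t ∈ {}; since epsilon ∈ FIRST, also for every t ∈ FOLLOW(<S>) = {$}.

<S> ::= <C> <N>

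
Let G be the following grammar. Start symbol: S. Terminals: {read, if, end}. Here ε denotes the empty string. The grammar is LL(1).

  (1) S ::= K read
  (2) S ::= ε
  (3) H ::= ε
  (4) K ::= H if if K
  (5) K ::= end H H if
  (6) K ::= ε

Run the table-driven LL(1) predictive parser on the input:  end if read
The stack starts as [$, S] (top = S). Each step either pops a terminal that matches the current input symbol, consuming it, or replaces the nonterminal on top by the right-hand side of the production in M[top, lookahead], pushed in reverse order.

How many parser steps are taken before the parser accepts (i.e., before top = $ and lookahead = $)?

7

     Stack              Input          Action
  1  $ S                end if read $  expand S ::= K read
  2  $ read K           end if read $  expand K ::= end H H if
  3  $ read if H H end  end if read $  match end
  4  $ read if H H      if read $      expand H ::= ε
  5  $ read if H        if read $      expand H ::= ε
  6  $ read if          if read $      match if
  7  $ read             read $         match read
Accept reached after 7 steps.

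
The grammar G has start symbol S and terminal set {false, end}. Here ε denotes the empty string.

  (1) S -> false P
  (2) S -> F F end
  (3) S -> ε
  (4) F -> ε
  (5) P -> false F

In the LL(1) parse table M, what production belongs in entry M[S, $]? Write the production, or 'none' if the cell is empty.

FIRST(F): from F->ε we get {ε}. So FIRST(F) = {ε}.
FIRST(P): from P->false F we get {false}. So FIRST(P) = {false}.
FIRST(S): from S->false P we get {false}; from S->F F end we get {end}; from S->ε we get {ε}. So FIRST(S) = {ε, end, false}.
FOLLOW(S) includes $ since S is the start symbol.
FOLLOW(S): S appears on no right-hand side. Thus FOLLOW(S) = {$}.
For S -> false P: FIRST(false P) = {false}, so it goes in M[S, t] for t ∈ {false}.
For S -> F F end: FIRST(F F end) = {end}, so it goes in M[S, t] for t ∈ {end}.
For S -> ε: FIRST(ε) = {ε}, so it goes in M[S, t] for t ∈ {}; since ε ∈ FIRST, also for every t ∈ FOLLOW(S) = {$}.

S -> ε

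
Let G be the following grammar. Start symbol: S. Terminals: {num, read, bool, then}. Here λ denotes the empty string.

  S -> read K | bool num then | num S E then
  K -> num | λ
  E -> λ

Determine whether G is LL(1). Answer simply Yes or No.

FIRST(S) = {bool, num, read}
FIRST(K) = {λ, num}
FIRST(E) = {λ}
FOLLOW(S) = {$, then}
FOLLOW(K) = {$, then}
FOLLOW(E) = {then}
Each cell of M receives at most one production.

Yes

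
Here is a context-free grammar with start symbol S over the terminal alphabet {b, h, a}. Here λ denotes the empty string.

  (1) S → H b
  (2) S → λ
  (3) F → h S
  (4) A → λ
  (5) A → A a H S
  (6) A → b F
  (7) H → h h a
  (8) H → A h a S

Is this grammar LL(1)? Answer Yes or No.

FIRST(S) = {λ, a, b, h}
FIRST(F) = {h}
FIRST(A) = {λ, a, b}
FIRST(H) = {a, b, h}
FOLLOW(S) = {$, a, b, h}
FOLLOW(F) = {a, h}
FOLLOW(A) = {a, h}
FOLLOW(H) = {a, b, h}
Cell M[A, a] receives both A → λ and A → A a H S — the grammar is not LL(1).

No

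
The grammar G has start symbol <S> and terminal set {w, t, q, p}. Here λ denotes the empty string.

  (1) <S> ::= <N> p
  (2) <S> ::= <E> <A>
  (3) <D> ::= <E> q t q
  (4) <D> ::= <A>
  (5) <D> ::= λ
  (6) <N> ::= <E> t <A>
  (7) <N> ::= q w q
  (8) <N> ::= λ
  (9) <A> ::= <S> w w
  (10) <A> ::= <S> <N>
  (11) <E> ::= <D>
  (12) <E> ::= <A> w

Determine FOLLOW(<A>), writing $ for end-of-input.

FIRST(<S>) = {p, q, t}  (via <N> p, <E> <A>)
FIRST(<A>) = {p, q, t}  (via <S> w w, <S> <N>)
FIRST(<D>) = {λ, p, q, t}  (via <E> q t q, <A>)
FIRST(<E>) = {λ, p, q, t}  (via <D>, <A> w)
FIRST(<N>) = {λ, p, q, t}  (via <E> t <A>)
FOLLOW(<S>) includes $ since <S> is the start symbol.
FOLLOW(<E>): in <S>::=<E> <A>, <E> is followed by <A> with FIRST {p, q, t}; in <D>::=<E> q t q, <E> is followed by q t q with FIRST {q}; in <N>::=<E> t <A>, <E> is followed by t <A> with FIRST {t}. Thus FOLLOW(<E>) = {p, q, t}.
FOLLOW(<D>): in <E>::=<D>, the suffix after <D> is empty, so FOLLOW(<D>) ⊇ FOLLOW(<E>) = {p, q, t}. Thus FOLLOW(<D>) = {p, q, t}.
FOLLOW(<S>): in <A>::=<S> w w, <S> is followed by w w with FIRST {w}; in <A>::=<S> <N>, <S> is followed by <N> with FIRST {λ, p, q, t}; in <A>::=<S> <N>, the suffix after <S> is nullable, so FOLLOW(<S>) ⊇ FOLLOW(<A>) = {$, p, q, t, w}. Thus FOLLOW(<S>) = {$, p, q, t, w}.
FOLLOW(<N>): in <S>::=<N> p, <N> is followed by p with FIRST {p}; in <A>::=<S> <N>, the suffix after <N> is empty, so FOLLOW(<N>) ⊇ FOLLOW(<A>) = {$, p, q, t, w}. Thus FOLLOW(<N>) = {$, p, q, t, w}.
FOLLOW(<A>): in <S>::=<E> <A>, the suffix after <A> is empty, so FOLLOW(<A>) ⊇ FOLLOW(<S>) = {$, p, q, t, w}; in <D>::=<A>, the suffix after <A> is empty, so FOLLOW(<A>) ⊇ FOLLOW(<D>) = {p, q, t}; in <N>::=<E> t <A>, the suffix after <A> is empty, so FOLLOW(<A>) ⊇ FOLLOW(<N>) = {$, p, q, t, w}; in <E>::=<A> w, <A> is followed by w with FIRST {w}. Thus FOLLOW(<A>) = {$, p, q, t, w}.

{$, p, q, t, w}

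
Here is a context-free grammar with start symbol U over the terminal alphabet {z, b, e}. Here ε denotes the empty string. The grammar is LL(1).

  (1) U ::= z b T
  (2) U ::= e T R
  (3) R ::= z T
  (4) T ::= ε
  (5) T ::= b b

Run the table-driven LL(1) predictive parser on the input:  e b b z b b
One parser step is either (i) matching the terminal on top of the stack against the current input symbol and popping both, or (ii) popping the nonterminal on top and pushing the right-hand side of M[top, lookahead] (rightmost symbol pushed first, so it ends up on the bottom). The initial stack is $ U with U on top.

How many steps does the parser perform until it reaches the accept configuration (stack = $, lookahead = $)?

10

      Stack    Input          Action
   1  $ U      e b b z b b $  expand U ::= e T R
   2  $ R T e  e b b z b b $  match e
   3  $ R T    b b z b b $    expand T ::= b b
   4  $ R b b  b b z b b $    match b
   5  $ R b    b z b b $      match b
   6  $ R      z b b $        expand R ::= z T
   7  $ T z    z b b $        match z
   8  $ T      b b $          expand T ::= b b
   9  $ b b    b b $          match b
  10  $ b      b $            match b
Accept reached after 10 steps.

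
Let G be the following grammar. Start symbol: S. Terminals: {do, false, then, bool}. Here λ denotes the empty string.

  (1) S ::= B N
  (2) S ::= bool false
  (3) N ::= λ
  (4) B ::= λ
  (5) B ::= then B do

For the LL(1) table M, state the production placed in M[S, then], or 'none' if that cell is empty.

S ::= B N

FIRST(N): from N::=λ we get {λ}. So FIRST(N) = {λ}.
FIRST(B): from B::=λ we get {λ}; from B::=then B do we get {then}. So FIRST(B) = {λ, then}.
FIRST(S): from S::=B N we get {λ, then}; from S::=bool false we get {bool}. So FIRST(S) = {λ, bool, then}.
FOLLOW(S) includes $ since S is the start symbol.
FOLLOW(S): S appears on no right-hand side. Thus FOLLOW(S) = {$}.
For S ::= B N: FIRST(B N) = {λ, then}, so it goes in M[S, t] for t ∈ {then}; since λ ∈ FIRST, also for every t ∈ FOLLOW(S) = {$}.
For S ::= bool false: FIRST(bool false) = {bool}, so it goes in M[S, t] for t ∈ {bool}.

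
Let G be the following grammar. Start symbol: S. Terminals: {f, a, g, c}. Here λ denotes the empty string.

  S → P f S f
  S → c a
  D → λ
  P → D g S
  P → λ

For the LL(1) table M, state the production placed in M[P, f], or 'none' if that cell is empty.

FIRST(D) = {λ}
FIRST(P) = {λ, g}  (via D g S)
FIRST(S) = {c, f, g}  (via P f S f)
FOLLOW(S) includes $ since S is the start symbol.
FOLLOW(P): in S→P f S f, P is followed by f S f with FIRST {f}. Thus FOLLOW(P) = {f}.
For P → D g S: FIRST(D g S) = {g}, so it goes in M[P, t] for t ∈ {g}.
For P → λ: FIRST(λ) = {λ}, so it goes in M[P, t] for t ∈ {}; since λ ∈ FIRST, also for every t ∈ FOLLOW(P) = {f}.

P → λ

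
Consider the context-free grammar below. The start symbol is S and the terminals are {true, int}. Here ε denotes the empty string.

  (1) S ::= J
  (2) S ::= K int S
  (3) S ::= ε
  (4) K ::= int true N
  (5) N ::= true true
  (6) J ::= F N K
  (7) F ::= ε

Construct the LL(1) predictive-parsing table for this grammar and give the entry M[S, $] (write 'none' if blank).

S ::= ε

FIRST(K) = {int}
FIRST(N) = {true}
FIRST(F) = {ε}
FIRST(J) = {true}  (via F N K)
FIRST(S) = {ε, int, true}  (via J, K int S)
FOLLOW(S) includes $ since S is the start symbol.
FOLLOW(S): in S::=K int S, the suffix after S is empty (adds nothing new). Thus FOLLOW(S) = {$}.
For S ::= J: FIRST(J) = {true}, so it goes in M[S, t] for t ∈ {true}.
For S ::= K int S: FIRST(K int S) = {int}, so it goes in M[S, t] for t ∈ {int}.
For S ::= ε: FIRST(ε) = {ε}, so it goes in M[S, t] for t ∈ {}; since ε ∈ FIRST, also for every t ∈ FOLLOW(S) = {$}.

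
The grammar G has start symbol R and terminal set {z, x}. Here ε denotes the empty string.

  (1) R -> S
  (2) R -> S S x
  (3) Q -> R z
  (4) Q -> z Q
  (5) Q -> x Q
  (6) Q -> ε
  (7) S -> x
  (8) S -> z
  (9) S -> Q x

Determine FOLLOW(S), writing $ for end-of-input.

FIRST(R): from R->S we get {x, z}; from R->S S x we get {x, z}. So FIRST(R) = {x, z}.
FIRST(Q): from Q->R z we get {x, z}; from Q->z Q we get {z}; from Q->x Q we get {x}; from Q->ε we get {ε}. So FIRST(Q) = {ε, x, z}.
FIRST(S): from S->x we get {x}; from S->z we get {z}; from S->Q x we get {x, z}. So FIRST(S) = {x, z}.
FOLLOW(R) includes $ since R is the start symbol.
FOLLOW(R): in Q->R z, R is followed by z with FIRST {z}. Thus FOLLOW(R) = {$, z}.
FOLLOW(Q): in Q->z Q, the suffix after Q is empty (adds nothing new); in Q->x Q, the suffix after Q is empty (adds nothing new); in S->Q x, Q is followed by x with FIRST {x}. Thus FOLLOW(Q) = {x}.
FOLLOW(S): in R->S, the suffix after S is empty, so FOLLOW(S) ⊇ FOLLOW(R) = {$, z}; in R->S S x (occurrence 1), S is followed by S x with FIRST {x, z}; in R->S S x (occurrence 2), S is followed by x with FIRST {x}. Thus FOLLOW(S) = {$, x, z}.

{$, x, z}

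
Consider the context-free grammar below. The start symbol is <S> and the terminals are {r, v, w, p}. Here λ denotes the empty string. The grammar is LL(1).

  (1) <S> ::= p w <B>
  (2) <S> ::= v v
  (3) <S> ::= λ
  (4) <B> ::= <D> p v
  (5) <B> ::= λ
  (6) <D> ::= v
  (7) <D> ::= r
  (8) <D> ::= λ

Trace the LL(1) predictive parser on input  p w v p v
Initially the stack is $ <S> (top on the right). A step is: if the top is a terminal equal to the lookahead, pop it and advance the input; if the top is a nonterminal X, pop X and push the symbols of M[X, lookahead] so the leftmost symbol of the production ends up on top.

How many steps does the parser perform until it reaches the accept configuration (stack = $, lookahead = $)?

8

step 1: stack=$ <S>  input=p w v p v $  — expand <S> ::= p w <B>
step 2: stack=$ <B> w p  input=p w v p v $  — match p
step 3: stack=$ <B> w  input=w v p v $  — match w
step 4: stack=$ <B>  input=v p v $  — expand <B> ::= <D> p v
step 5: stack=$ v p <D>  input=v p v $  — expand <D> ::= v
step 6: stack=$ v p v  input=v p v $  — match v
step 7: stack=$ v p  input=p v $  — match p
step 8: stack=$ v  input=v $  — match v
Accept reached after 8 steps.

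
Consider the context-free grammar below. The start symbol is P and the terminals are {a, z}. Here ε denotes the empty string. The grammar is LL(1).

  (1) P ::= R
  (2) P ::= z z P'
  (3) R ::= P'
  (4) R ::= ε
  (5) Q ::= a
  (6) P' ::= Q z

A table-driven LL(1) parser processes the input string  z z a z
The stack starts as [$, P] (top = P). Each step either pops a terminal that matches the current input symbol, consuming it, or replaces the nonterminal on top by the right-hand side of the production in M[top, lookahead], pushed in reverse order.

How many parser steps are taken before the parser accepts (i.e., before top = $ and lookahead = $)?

7

step 1: stack=$ P  input=z z a z $  — expand P ::= z z P'
step 2: stack=$ P' z z  input=z z a z $  — match z
step 3: stack=$ P' z  input=z a z $  — match z
step 4: stack=$ P'  input=a z $  — expand P' ::= Q z
step 5: stack=$ z Q  input=a z $  — expand Q ::= a
step 6: stack=$ z a  input=a z $  — match a
step 7: stack=$ z  input=z $  — match z
Accept reached after 7 steps.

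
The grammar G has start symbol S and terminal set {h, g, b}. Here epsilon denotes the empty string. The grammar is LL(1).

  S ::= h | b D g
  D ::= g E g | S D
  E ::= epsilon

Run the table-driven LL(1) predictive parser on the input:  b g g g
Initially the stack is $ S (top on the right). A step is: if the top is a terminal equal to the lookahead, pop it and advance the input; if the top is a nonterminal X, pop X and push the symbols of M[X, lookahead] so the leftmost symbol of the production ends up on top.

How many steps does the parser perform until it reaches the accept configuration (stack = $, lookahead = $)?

7

     Stack      Input      Action
  1  $ S        b g g g $  expand S ::= b D g
  2  $ g D b    b g g g $  match b
  3  $ g D      g g g $    expand D ::= g E g
  4  $ g g E g  g g g $    match g
  5  $ g g E    g g $      expand E ::= epsilon
  6  $ g g      g g $      match g
  7  $ g        g $        match g
Accept reached after 7 steps.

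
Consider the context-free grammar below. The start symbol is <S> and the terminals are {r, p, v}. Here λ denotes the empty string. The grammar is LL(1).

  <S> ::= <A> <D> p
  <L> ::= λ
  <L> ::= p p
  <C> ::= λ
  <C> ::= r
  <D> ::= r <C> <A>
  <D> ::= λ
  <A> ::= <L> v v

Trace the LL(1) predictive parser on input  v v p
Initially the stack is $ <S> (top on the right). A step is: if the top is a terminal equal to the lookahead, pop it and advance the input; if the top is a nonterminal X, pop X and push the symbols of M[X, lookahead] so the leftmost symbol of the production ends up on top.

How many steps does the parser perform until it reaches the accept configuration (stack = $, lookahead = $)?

     Stack            Input    Action
  1  $ <S>            v v p $  expand <S> ::= <A> <D> p
  2  $ p <D> <A>      v v p $  expand <A> ::= <L> v v
  3  $ p <D> v v <L>  v v p $  expand <L> ::= λ
  4  $ p <D> v v      v v p $  match v
  5  $ p <D> v        v p $    match v
  6  $ p <D>          p $      expand <D> ::= λ
  7  $ p              p $      match p
Accept reached after 7 steps.

7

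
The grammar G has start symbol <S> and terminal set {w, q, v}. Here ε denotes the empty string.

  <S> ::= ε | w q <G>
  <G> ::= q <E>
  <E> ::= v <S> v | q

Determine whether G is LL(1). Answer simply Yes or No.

Yes

FIRST(<S>) = {ε, w}
FIRST(<G>) = {q}
FIRST(<E>) = {q, v}
FOLLOW(<S>) = {$, v}
FOLLOW(<G>) = {$, v}
FOLLOW(<E>) = {$, v}
Each cell of M receives at most one production.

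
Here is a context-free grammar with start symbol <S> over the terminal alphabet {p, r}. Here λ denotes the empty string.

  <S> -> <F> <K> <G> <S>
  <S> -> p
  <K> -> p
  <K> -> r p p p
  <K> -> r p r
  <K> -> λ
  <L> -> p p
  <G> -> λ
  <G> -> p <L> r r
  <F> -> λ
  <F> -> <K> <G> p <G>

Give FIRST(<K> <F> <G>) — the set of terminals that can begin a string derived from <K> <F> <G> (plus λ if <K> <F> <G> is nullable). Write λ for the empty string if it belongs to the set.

FIRST(<K>): from <K>->p we get {p}; from <K>->r p p p we get {r}; from <K>->r p r we get {r}; from <K>->λ we get {λ}. So FIRST(<K>) = {λ, p, r}.
FIRST(<L>): from <L>->p p we get {p}. So FIRST(<L>) = {p}.
FIRST(<G>): from <G>->λ we get {λ}; from <G>->p <L> r r we get {p}. So FIRST(<G>) = {λ, p}.
FIRST(<F>): from <F>->λ we get {λ}; from <F>-><K> <G> p <G> we get {p, r}. So FIRST(<F>) = {λ, p, r}.
FIRST(<S>): from <S>-><F> <K> <G> <S> we get {p, r}; from <S>->p we get {p}. So FIRST(<S>) = {p, r}.
FIRST(<K> <F> <G>): take FIRST of each symbol in turn, carrying on past any symbol whose FIRST contains λ; result {λ, p, r}.

{λ, p, r}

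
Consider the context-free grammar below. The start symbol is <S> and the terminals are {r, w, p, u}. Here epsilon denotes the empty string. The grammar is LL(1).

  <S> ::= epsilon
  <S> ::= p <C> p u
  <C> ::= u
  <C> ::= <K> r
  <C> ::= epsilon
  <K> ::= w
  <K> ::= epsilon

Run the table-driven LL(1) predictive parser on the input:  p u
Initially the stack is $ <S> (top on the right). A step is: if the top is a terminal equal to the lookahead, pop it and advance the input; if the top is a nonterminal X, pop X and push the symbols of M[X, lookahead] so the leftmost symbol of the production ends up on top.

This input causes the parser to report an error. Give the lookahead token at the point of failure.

$

     Stack        Input  Action
  1  $ <S>        p u $  expand <S> ::= p <C> p u
  2  $ u p <C> p  p u $  match p
  3  $ u p <C>    u $    expand <C> ::= u
  4  $ u p u      u $    match u
  5  $ u p        $      error: top is terminal p but lookahead is $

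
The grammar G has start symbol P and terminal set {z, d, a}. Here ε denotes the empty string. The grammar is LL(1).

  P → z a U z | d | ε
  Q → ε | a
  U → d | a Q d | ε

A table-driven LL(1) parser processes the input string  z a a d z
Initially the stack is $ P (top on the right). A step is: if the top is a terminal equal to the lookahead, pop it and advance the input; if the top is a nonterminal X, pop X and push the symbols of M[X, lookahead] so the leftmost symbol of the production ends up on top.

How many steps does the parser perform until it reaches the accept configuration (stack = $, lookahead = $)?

8

     Stack      Input        Action
  1  $ P        z a a d z $  expand P → z a U z
  2  $ z U a z  z a a d z $  match z
  3  $ z U a    a a d z $    match a
  4  $ z U      a d z $      expand U → a Q d
  5  $ z d Q a  a d z $      match a
  6  $ z d Q    d z $        expand Q → ε
  7  $ z d      d z $        match d
  8  $ z        z $          match z
Accept reached after 8 steps.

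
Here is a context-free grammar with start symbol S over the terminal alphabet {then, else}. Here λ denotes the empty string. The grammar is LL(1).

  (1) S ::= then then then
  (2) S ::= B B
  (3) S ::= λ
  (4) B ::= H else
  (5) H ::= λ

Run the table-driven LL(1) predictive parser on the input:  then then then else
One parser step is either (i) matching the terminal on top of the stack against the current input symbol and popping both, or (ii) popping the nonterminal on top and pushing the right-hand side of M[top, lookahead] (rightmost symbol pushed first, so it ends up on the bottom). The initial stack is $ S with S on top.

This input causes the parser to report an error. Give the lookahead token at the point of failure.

     Stack             Input                  Action
  1  $ S               then then then else $  expand S ::= then then then
  2  $ then then then  then then then else $  match then
  3  $ then then       then then else $       match then
  4  $ then            then else $            match then
  5  $                 else $                 error: stack empty but input remains

else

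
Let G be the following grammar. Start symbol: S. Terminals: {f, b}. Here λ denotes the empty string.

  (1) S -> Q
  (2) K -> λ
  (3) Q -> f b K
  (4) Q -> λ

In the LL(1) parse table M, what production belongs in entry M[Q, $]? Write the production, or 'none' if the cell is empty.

FIRST(K) = {λ}
FIRST(Q) = {λ, f}
FIRST(S) = {λ, f}  (via Q)
FOLLOW(S) includes $ since S is the start symbol.
FOLLOW(S): S appears on no right-hand side. Thus FOLLOW(S) = {$}.
FOLLOW(Q): in S->Q, the suffix after Q is empty, so FOLLOW(Q) ⊇ FOLLOW(S) = {$}. Thus FOLLOW(Q) = {$}.
For Q -> f b K: FIRST(f b K) = {f}, so it goes in M[Q, t] for t ∈ {f}.
For Q -> λ: FIRST(λ) = {λ}, so it goes in M[Q, t] for t ∈ {}; since λ ∈ FIRST, also for every t ∈ FOLLOW(Q) = {$}.

Q -> λ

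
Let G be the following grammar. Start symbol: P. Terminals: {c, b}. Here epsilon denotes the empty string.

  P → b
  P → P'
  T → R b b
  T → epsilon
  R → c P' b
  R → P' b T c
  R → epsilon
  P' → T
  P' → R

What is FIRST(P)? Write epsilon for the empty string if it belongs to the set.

FIRST(P): from P→b we get {b}; from P→P' we get {epsilon, b, c}. So FIRST(P) = {epsilon, b, c}.
FIRST(T): from T→R b b we get {b, c}; from T→epsilon we get {epsilon}. So FIRST(T) = {epsilon, b, c}.
FIRST(R): from R→c P' b we get {c}; from R→P' b T c we get {b, c}; from R→epsilon we get {epsilon}. So FIRST(R) = {epsilon, b, c}.
FIRST(P'): from P'→T we get {epsilon, b, c}; from P'→R we get {epsilon, b, c}. So FIRST(P') = {epsilon, b, c}.

{epsilon, b, c}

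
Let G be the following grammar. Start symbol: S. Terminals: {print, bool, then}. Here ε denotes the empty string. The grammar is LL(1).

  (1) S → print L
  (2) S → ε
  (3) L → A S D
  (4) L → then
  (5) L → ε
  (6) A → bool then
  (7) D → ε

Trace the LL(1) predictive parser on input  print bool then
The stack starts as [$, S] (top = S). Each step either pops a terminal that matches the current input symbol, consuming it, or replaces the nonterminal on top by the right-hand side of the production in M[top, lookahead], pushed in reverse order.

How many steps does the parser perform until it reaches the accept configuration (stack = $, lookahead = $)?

step 1: stack=$ S  input=print bool then $  — expand S → print L
step 2: stack=$ L print  input=print bool then $  — match print
step 3: stack=$ L  input=bool then $  — expand L → A S D
step 4: stack=$ D S A  input=bool then $  — expand A → bool then
step 5: stack=$ D S then bool  input=bool then $  — match bool
step 6: stack=$ D S then  input=then $  — match then
step 7: stack=$ D S  input=$  — expand S → ε
step 8: stack=$ D  input=$  — expand D → ε
Accept reached after 8 steps.

8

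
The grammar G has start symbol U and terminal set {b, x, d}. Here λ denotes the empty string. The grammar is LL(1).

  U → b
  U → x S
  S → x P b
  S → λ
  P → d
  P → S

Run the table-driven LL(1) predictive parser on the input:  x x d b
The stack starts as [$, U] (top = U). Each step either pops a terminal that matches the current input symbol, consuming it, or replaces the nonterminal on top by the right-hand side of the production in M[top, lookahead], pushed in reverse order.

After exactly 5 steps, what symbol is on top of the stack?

step 1: stack=$ U  input=x x d b $  — expand U → x S
step 2: stack=$ S x  input=x x d b $  — match x
step 3: stack=$ S  input=x d b $  — expand S → x P b
step 4: stack=$ b P x  input=x d b $  — match x
step 5: stack=$ b P  input=d b $  — expand P → d
Stack after step 5: $ b d (top = d).

d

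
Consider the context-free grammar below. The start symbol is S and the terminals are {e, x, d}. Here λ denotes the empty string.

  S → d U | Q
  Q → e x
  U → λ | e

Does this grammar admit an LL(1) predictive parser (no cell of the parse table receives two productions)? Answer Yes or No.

Yes

FIRST(S) = {d, e}
FIRST(Q) = {e}
FIRST(U) = {λ, e}
FOLLOW(S) = {$}
FOLLOW(Q) = {$}
FOLLOW(U) = {$}
Each cell of M receives at most one production.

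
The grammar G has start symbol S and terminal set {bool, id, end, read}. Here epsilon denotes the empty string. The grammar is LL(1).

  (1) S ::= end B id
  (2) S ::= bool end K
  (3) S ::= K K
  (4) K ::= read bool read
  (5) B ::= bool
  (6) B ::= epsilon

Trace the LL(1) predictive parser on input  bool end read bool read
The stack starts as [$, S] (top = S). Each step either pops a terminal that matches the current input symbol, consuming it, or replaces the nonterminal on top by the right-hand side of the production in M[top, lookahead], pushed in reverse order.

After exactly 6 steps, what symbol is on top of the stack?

read

step 1: stack=$ S  input=bool end read bool read $  — expand S ::= bool end K
step 2: stack=$ K end bool  input=bool end read bool read $  — match bool
step 3: stack=$ K end  input=end read bool read $  — match end
step 4: stack=$ K  input=read bool read $  — expand K ::= read bool read
step 5: stack=$ read bool read  input=read bool read $  — match read
step 6: stack=$ read bool  input=bool read $  — match bool
Stack after step 6: $ read (top = read).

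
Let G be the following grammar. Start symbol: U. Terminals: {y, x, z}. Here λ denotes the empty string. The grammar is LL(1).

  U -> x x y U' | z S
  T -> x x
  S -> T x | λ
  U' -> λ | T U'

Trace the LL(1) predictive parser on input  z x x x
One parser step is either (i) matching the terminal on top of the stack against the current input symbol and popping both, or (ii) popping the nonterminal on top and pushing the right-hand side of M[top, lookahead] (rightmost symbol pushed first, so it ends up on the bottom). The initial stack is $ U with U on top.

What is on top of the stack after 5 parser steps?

x

step 1: stack=$ U  input=z x x x $  — expand U -> z S
step 2: stack=$ S z  input=z x x x $  — match z
step 3: stack=$ S  input=x x x $  — expand S -> T x
step 4: stack=$ x T  input=x x x $  — expand T -> x x
step 5: stack=$ x x x  input=x x x $  — match x
Stack after step 5: $ x x (top = x).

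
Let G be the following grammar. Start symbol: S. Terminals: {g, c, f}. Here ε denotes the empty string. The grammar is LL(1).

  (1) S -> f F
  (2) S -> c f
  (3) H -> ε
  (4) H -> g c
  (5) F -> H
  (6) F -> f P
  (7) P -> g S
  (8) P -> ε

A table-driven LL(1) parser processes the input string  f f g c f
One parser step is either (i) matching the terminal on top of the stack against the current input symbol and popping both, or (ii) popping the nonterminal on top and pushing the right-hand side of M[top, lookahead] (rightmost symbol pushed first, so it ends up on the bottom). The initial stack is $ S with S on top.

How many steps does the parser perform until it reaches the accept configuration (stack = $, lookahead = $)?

step 1: stack=$ S  input=f f g c f $  — expand S -> f F
step 2: stack=$ F f  input=f f g c f $  — match f
step 3: stack=$ F  input=f g c f $  — expand F -> f P
step 4: stack=$ P f  input=f g c f $  — match f
step 5: stack=$ P  input=g c f $  — expand P -> g S
step 6: stack=$ S g  input=g c f $  — match g
step 7: stack=$ S  input=c f $  — expand S -> c f
step 8: stack=$ f c  input=c f $  — match c
step 9: stack=$ f  input=f $  — match f
Accept reached after 9 steps.

9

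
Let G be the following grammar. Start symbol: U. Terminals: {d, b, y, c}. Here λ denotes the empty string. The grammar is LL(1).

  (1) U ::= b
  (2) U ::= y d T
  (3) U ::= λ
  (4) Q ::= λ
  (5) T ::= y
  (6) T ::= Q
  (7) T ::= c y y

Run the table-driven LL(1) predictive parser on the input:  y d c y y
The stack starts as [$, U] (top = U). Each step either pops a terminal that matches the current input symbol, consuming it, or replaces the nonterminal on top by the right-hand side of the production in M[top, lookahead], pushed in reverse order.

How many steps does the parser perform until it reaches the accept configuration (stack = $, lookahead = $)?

     Stack    Input        Action
  1  $ U      y d c y y $  expand U ::= y d T
  2  $ T d y  y d c y y $  match y
  3  $ T d    d c y y $    match d
  4  $ T      c y y $      expand T ::= c y y
  5  $ y y c  c y y $      match c
  6  $ y y    y y $        match y
  7  $ y      y $          match y
Accept reached after 7 steps.

7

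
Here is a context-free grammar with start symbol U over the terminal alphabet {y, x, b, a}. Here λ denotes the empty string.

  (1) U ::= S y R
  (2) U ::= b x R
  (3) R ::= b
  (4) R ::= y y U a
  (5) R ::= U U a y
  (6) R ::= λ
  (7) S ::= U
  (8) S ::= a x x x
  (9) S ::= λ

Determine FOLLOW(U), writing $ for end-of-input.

{$, a, b, y}

FIRST(U) = {a, b, y}  (via S y R)
FIRST(R) = {λ, a, b, y}  (via U U a y)
FIRST(S) = {λ, a, b, y}  (via U)
FOLLOW(U) includes $ since U is the start symbol.
FOLLOW(S): in U::=S y R, S is followed by y R with FIRST {y}. Thus FOLLOW(S) = {y}.
FOLLOW(U): in R::=y y U a, U is followed by a with FIRST {a}; in R::=U U a y (occurrence 1), U is followed by U a y with FIRST {a, b, y}; in R::=U U a y (occurrence 2), U is followed by a y with FIRST {a}; in S::=U, the suffix after U is empty, so FOLLOW(U) ⊇ FOLLOW(S) = {y}. Thus FOLLOW(U) = {$, a, b, y}.
FOLLOW(R): in U::=S y R, the suffix after R is empty, so FOLLOW(R) ⊇ FOLLOW(U) = {$, a, b, y}; in U::=b x R, the suffix after R is empty, so FOLLOW(R) ⊇ FOLLOW(U) = {$, a, b, y}. Thus FOLLOW(R) = {$, a, b, y}.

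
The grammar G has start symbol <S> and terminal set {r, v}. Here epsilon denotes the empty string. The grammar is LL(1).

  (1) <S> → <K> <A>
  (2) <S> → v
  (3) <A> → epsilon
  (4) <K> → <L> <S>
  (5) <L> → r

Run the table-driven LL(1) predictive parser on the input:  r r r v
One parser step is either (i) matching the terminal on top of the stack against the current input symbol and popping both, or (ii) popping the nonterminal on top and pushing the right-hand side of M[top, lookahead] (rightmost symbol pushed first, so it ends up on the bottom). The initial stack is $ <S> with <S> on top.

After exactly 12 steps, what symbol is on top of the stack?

      Stack                  Input      Action
   1  $ <S>                  r r r v $  expand <S> → <K> <A>
   2  $ <A> <K>              r r r v $  expand <K> → <L> <S>
   3  $ <A> <S> <L>          r r r v $  expand <L> → r
   4  $ <A> <S> r            r r r v $  match r
   5  $ <A> <S>              r r v $    expand <S> → <K> <A>
   6  $ <A> <A> <K>          r r v $    expand <K> → <L> <S>
   7  $ <A> <A> <S> <L>      r r v $    expand <L> → r
   8  $ <A> <A> <S> r        r r v $    match r
   9  $ <A> <A> <S>          r v $      expand <S> → <K> <A>
  10  $ <A> <A> <A> <K>      r v $      expand <K> → <L> <S>
  11  $ <A> <A> <A> <S> <L>  r v $      expand <L> → r
  12  $ <A> <A> <A> <S> r    r v $      match r
Stack after step 12: $ <A> <A> <A> <S> (top = <S>).

<S>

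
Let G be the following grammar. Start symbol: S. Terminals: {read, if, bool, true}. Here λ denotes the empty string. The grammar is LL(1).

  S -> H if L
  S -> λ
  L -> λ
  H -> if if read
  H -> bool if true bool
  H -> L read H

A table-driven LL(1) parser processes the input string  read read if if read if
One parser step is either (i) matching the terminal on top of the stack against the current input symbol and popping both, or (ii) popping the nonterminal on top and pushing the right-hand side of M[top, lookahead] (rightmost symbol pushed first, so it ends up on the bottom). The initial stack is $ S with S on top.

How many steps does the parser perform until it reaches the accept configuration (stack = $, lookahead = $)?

step 1: stack=$ S  input=read read if if read if $  — expand S -> H if L
step 2: stack=$ L if H  input=read read if if read if $  — expand H -> L read H
step 3: stack=$ L if H read L  input=read read if if read if $  — expand L -> λ
step 4: stack=$ L if H read  input=read read if if read if $  — match read
step 5: stack=$ L if H  input=read if if read if $  — expand H -> L read H
step 6: stack=$ L if H read L  input=read if if read if $  — expand L -> λ
step 7: stack=$ L if H read  input=read if if read if $  — match read
step 8: stack=$ L if H  input=if if read if $  — expand H -> if if read
step 9: stack=$ L if read if if  input=if if read if $  — match if
step 10: stack=$ L if read if  input=if read if $  — match if
step 11: stack=$ L if read  input=read if $  — match read
step 12: stack=$ L if  input=if $  — match if
step 13: stack=$ L  input=$  — expand L -> λ
Accept reached after 13 steps.

13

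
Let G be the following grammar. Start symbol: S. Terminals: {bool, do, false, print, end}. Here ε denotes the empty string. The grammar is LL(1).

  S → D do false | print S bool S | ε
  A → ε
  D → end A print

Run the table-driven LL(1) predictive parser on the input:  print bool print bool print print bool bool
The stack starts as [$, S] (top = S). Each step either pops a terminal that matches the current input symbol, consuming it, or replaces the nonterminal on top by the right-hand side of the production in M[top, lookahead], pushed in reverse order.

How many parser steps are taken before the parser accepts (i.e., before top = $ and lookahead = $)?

      Stack                    Input                                          Action
   1  $ S                      print bool print bool print print bool bool $  expand S → print S bool S
   2  $ S bool S print         print bool print bool print print bool bool $  match print
   3  $ S bool S               bool print bool print print bool bool $        expand S → ε
   4  $ S bool                 bool print bool print print bool bool $        match bool
   5  $ S                      print bool print print bool bool $             expand S → print S bool S
   6  $ S bool S print         print bool print print bool bool $             match print
   7  $ S bool S               bool print print bool bool $                   expand S → ε
   8  $ S bool                 bool print print bool bool $                   match bool
   9  $ S                      print print bool bool $                        expand S → print S bool S
  10  $ S bool S print         print print bool bool $                        match print
  11  $ S bool S               print bool bool $                              expand S → print S bool S
  12  $ S bool S bool S print  print bool bool $                              match print
  13  $ S bool S bool S        bool bool $                                    expand S → ε
  14  $ S bool S bool          bool bool $                                    match bool
  15  $ S bool S               bool $                                         expand S → ε
  16  $ S bool                 bool $                                         match bool
  17  $ S                      $                                              expand S → ε
Accept reached after 17 steps.

17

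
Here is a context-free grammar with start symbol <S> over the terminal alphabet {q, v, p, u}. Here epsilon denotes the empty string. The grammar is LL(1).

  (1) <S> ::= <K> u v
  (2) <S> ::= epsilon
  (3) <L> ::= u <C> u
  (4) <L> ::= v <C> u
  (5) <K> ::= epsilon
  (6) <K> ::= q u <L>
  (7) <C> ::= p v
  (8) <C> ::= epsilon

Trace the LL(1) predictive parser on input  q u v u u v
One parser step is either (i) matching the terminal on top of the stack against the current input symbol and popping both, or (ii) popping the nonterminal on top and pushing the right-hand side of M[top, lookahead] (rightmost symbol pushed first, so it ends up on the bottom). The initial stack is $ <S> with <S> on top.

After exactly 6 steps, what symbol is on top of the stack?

step 1: stack=$ <S>  input=q u v u u v $  — expand <S> ::= <K> u v
step 2: stack=$ v u <K>  input=q u v u u v $  — expand <K> ::= q u <L>
step 3: stack=$ v u <L> u q  input=q u v u u v $  — match q
step 4: stack=$ v u <L> u  input=u v u u v $  — match u
step 5: stack=$ v u <L>  input=v u u v $  — expand <L> ::= v <C> u
step 6: stack=$ v u u <C> v  input=v u u v $  — match v
Stack after step 6: $ v u u <C> (top = <C>).

<C>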